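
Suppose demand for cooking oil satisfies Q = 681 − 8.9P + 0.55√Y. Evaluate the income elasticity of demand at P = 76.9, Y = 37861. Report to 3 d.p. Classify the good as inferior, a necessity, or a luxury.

At P = 76.9, Y = 37861: Q = 103.608.
Holding P constant, ∂Q/∂Y = 0.55/(2√Y) = 0.00141331.
η_Y = (∂Q/∂Y)·(Y/Q) = 0.00141331 × (37861/103.608) = 0.516.
Since 0 < η < 1, this is a necessity.

0.516 (necessity)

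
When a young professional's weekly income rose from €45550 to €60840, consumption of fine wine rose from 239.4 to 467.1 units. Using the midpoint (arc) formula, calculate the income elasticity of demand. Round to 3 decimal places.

ΔQ = 467.1 − 239.4 = 227.7; midpoint Q̄ = (239.4 + 467.1)/2 = 353.25.
ΔI = 60840 − 45550 = 15290; midpoint Ī = (45550 + 60840)/2 = 53195.
η = (ΔQ/Q̄) ÷ (ΔI/Ī) = (227.7/353.25) ÷ (15290/53195) = 2.243.

2.243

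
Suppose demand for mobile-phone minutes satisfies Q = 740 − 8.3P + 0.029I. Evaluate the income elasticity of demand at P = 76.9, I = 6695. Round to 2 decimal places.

0.66

At P = 76.9, I = 6695: Q = 295.885.
Holding P constant, ∂Q/∂I = 0.029.
η_I = (∂Q/∂I)·(I/Q) = 0.029 × (6695/295.885) = 0.66.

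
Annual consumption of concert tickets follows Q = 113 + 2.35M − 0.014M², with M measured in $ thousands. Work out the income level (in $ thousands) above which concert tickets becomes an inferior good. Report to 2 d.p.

83.93

dQ/dM = 2.35 − 0.028M.
The good is inferior where dQ/dM < 0. Setting dQ/dM = 0 gives M = 2.35 / 0.028 = 83.93.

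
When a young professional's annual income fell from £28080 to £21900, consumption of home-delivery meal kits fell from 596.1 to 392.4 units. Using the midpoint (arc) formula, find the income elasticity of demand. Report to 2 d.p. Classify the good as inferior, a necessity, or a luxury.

1.67 (luxury)

ΔQ = 392.4 − 596.1 = -203.7; midpoint Q̄ = (596.1 + 392.4)/2 = 494.25.
ΔI = 21900 − 28080 = -6180; midpoint Ī = (28080 + 21900)/2 = 24990.
η = (ΔQ/Q̄) ÷ (ΔI/Ī) = (-203.7/494.25) ÷ (-6180/24990) = 1.67.
η > 1 ⇒ luxury.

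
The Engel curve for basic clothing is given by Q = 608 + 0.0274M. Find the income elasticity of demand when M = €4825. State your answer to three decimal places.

At M = 4825: Q = 740.205.
dQ/dM = 0.0274.
η = (dQ/dM)·(M/Q) = 0.0274 × (4825/740.205) = 0.179.

0.179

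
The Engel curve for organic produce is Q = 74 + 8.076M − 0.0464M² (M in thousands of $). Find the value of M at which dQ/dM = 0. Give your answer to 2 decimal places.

dQ/dM = 8.076 − 0.0928M.
The good is inferior where dQ/dM < 0. Setting dQ/dM = 0 gives M = 8.076 / 0.0928 = 87.03.

87.03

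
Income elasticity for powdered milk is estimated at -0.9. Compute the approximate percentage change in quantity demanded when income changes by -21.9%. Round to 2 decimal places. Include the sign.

%ΔQ ≈ η × %ΔI = -0.9 × (-21.9%) = 19.71%.

19.71%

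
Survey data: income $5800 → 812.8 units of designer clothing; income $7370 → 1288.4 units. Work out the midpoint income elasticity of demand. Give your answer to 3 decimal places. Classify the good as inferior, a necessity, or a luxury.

ΔQ = 1288.4 − 812.8 = 475.6; midpoint Q̄ = (812.8 + 1288.4)/2 = 1050.6.
ΔI = 7370 − 5800 = 1570; midpoint Ī = (5800 + 7370)/2 = 6585.
η = (ΔQ/Q̄) ÷ (ΔI/Ī) = (475.6/1050.6) ÷ (1570/6585) = 1.899.
η > 1 ⇒ luxury.

1.899 (luxury)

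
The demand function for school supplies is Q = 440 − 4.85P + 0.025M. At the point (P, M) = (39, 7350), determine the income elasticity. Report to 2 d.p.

At P = 39, M = 7350: Q = 434.600.
Holding P constant, ∂Q/∂M = 0.025.
η_M = (∂Q/∂M)·(M/Q) = 0.025 × (7350/434.600) = 0.42.

0.42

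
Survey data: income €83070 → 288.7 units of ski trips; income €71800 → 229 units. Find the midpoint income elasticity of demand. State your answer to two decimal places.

1.58

ΔQ = 229 − 288.7 = -59.7; midpoint Q̄ = (288.7 + 229)/2 = 258.85.
ΔI = 71800 − 83070 = -11270; midpoint Ī = (83070 + 71800)/2 = 77435.
η = (ΔQ/Q̄) ÷ (ΔI/Ī) = (-59.7/258.85) ÷ (-11270/77435) = 1.58.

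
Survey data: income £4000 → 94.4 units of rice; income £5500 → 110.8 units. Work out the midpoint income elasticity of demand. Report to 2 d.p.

0.51

ΔQ = 110.8 − 94.4 = 16.4; midpoint Q̄ = (94.4 + 110.8)/2 = 102.6.
ΔI = 5500 − 4000 = 1500; midpoint Ī = (4000 + 5500)/2 = 4750.
η = (ΔQ/Q̄) ÷ (ΔI/Ī) = (16.4/102.6) ÷ (1500/4750) = 0.51.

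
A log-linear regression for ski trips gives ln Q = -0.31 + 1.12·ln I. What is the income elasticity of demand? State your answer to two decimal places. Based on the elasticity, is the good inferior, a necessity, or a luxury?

In a log-linear demand, the coefficient on ln I is the income elasticity.
So η = 1.12.
η > 1 ⇒ luxury.

1.12 (luxury)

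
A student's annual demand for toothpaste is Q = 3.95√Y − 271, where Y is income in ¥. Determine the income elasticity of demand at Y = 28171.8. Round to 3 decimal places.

0.846

At Y = 28171.8: Q = 391.986.
dQ/dY = 3.95/(2√Y) = 0.0117668 at this income.
η = (dQ/dY)·(Y/Q) = 0.0117668 × (28171.8/391.986) = 0.846.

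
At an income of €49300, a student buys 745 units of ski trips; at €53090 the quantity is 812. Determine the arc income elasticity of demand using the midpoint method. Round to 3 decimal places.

1.163

ΔQ = 812 − 745 = 67; midpoint Q̄ = (745 + 812)/2 = 778.5.
ΔI = 53090 − 49300 = 3790; midpoint Ī = (49300 + 53090)/2 = 51195.
η = (ΔQ/Q̄) ÷ (ΔI/Ī) = (67/778.5) ÷ (3790/51195) = 1.163.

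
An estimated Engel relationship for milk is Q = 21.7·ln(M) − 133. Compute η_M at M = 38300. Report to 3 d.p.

At M = 38300: Q = 96.005.
dQ/dM = 21.7/M = 0.00056658 at this income.
η = (dQ/dM)·(M/Q) = 0.00056658 × (38300/96.005) = 0.226.

0.226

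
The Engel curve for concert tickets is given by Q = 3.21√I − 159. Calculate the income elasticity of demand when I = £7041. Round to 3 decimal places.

1.220

At I = 7041: Q = 110.353.
dQ/dI = 3.21/(2√I) = 0.0191275 at this income.
η = (dQ/dI)·(I/Q) = 0.0191275 × (7041/110.353) = 1.220.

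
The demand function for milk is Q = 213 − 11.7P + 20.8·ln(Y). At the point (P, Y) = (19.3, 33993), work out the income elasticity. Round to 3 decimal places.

0.102

At P = 19.3, Y = 33993: Q = 204.215.
Holding P constant, ∂Q/∂Y = 20.8/Y = 0.000611891.
η_Y = (∂Q/∂Y)·(Y/Q) = 0.000611891 × (33993/204.215) = 0.102.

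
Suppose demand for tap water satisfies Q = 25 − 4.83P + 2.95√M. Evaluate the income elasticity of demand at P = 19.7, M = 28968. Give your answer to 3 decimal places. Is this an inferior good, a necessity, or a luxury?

At P = 19.7, M = 28968: Q = 431.939.
Holding P constant, ∂Q/∂M = 2.95/(2√M) = 0.00866628.
η_M = (∂Q/∂M)·(M/Q) = 0.00866628 × (28968/431.939) = 0.581.
Since 0 < η < 1, this is a necessity.

0.581 (necessity)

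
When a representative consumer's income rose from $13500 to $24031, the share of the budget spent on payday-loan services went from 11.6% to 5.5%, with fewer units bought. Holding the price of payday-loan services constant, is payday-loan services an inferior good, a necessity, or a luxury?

inferior good

Quantity demanded falls as income rises, so η < 0.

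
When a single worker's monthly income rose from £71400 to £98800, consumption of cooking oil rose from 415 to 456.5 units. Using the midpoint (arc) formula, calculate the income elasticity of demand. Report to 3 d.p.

ΔQ = 456.5 − 415 = 41.5; midpoint Q̄ = (415 + 456.5)/2 = 435.75.
ΔI = 98800 − 71400 = 27400; midpoint Ī = (71400 + 98800)/2 = 85100.
η = (ΔQ/Q̄) ÷ (ΔI/Ī) = (41.5/435.75) ÷ (27400/85100) = 0.296.

0.296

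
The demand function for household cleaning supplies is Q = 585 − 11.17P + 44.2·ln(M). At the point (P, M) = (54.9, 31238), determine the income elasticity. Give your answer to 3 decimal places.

0.103

At P = 54.9, M = 31238: Q = 429.210.
Holding P constant, ∂Q/∂M = 44.2/M = 0.00141494.
η_M = (∂Q/∂M)·(M/Q) = 0.00141494 × (31238/429.210) = 0.103.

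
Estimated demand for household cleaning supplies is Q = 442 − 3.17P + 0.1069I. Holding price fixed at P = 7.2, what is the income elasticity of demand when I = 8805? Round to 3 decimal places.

At P = 7.2, I = 8805: Q = 1360.431.
Holding P constant, ∂Q/∂I = 0.1069.
η_I = (∂Q/∂I)·(I/Q) = 0.1069 × (8805/1360.431) = 0.692.

0.692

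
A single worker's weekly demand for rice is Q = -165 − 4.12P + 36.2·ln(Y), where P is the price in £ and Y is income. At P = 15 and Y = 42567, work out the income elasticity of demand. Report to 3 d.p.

0.228

At P = 15, Y = 42567: Q = 159.050.
Holding P constant, ∂Q/∂Y = 36.2/Y = 0.000850424.
η_Y = (∂Q/∂Y)·(Y/Q) = 0.000850424 × (42567/159.050) = 0.228.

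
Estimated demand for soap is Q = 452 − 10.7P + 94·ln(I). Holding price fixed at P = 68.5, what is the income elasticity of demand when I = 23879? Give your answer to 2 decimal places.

At P = 68.5, I = 23879: Q = 666.641.
Holding P constant, ∂Q/∂I = 94/I = 0.00393651.
η_I = (∂Q/∂I)·(I/Q) = 0.00393651 × (23879/666.641) = 0.14.

0.14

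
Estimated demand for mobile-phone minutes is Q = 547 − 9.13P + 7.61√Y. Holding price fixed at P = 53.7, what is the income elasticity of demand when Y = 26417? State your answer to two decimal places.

At P = 53.7, Y = 26417: Q = 1293.596.
Holding P constant, ∂Q/∂Y = 7.61/(2√Y) = 0.0234106.
η_Y = (∂Q/∂Y)·(Y/Q) = 0.0234106 × (26417/1293.596) = 0.48.

0.48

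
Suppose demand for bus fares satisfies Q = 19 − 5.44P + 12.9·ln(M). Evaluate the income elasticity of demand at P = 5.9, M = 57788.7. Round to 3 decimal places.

0.101

At P = 5.9, M = 57788.7: Q = 128.347.
Holding P constant, ∂Q/∂M = 12.9/M = 0.000223227.
η_M = (∂Q/∂M)·(M/Q) = 0.000223227 × (57788.7/128.347) = 0.101.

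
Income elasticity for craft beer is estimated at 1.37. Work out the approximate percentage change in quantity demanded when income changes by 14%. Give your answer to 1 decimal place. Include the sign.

%ΔQ ≈ η × %ΔI = 1.37 × 14% = 19.2%.

19.2%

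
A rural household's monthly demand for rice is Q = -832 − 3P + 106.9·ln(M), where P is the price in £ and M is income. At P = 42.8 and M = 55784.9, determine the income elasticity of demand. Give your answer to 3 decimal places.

0.514

At P = 42.8, M = 55784.9: Q = 207.938.
Holding P constant, ∂Q/∂M = 106.9/M = 0.00191629.
η_M = (∂Q/∂M)·(M/Q) = 0.00191629 × (55784.9/207.938) = 0.514.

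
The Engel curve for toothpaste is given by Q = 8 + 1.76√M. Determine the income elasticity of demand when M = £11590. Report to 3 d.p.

At M = 11590: Q = 197.476.
dQ/dM = 1.76/(2√M) = 0.00817412 at this income.
η = (dQ/dM)·(M/Q) = 0.00817412 × (11590/197.476) = 0.480.

0.480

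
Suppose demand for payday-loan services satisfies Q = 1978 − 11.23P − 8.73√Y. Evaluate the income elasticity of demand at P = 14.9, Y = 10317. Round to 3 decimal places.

-0.480

At P = 14.9, Y = 10317: Q = 923.944.
Holding P constant, ∂Q/∂Y = -8.73/(2√Y) = -0.0429742.
η_Y = (∂Q/∂Y)·(Y/Q) = -0.0429742 × (10317/923.944) = -0.480.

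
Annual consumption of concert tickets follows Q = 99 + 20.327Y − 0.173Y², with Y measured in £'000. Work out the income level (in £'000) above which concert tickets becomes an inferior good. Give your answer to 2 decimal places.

dQ/dY = 20.327 − 0.346Y.
The good is inferior where dQ/dY < 0. Setting dQ/dY = 0 gives Y = 20.327 / 0.346 = 58.75.

58.75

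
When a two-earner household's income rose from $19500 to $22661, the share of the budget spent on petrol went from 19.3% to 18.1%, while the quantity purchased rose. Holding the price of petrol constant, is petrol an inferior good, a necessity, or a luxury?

Quantity rises but the budget share falls as income rises, so 0 < η < 1.

necessity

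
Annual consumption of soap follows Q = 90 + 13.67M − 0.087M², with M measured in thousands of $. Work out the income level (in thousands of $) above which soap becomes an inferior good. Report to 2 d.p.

dQ/dM = 13.67 − 0.174M.
The good is inferior where dQ/dM < 0. Setting dQ/dM = 0 gives M = 13.67 / 0.174 = 78.56.

78.56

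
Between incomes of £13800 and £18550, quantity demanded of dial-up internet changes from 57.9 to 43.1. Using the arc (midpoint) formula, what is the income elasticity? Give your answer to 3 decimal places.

ΔQ = 43.1 − 57.9 = -14.8; midpoint Q̄ = (57.9 + 43.1)/2 = 50.5.
ΔI = 18550 − 13800 = 4750; midpoint Ī = (13800 + 18550)/2 = 16175.
η = (ΔQ/Q̄) ÷ (ΔI/Ī) = (-14.8/50.5) ÷ (4750/16175) = -0.998.

-0.998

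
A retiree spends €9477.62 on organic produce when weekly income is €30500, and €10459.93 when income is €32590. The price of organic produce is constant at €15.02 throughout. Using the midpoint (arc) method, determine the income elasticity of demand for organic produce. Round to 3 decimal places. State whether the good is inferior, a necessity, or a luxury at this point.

1.487 (luxury)

With a constant price, Q₁ = 9477.62/15.02 = 631.000 and Q₂ = 10459.93/15.02 = 696.400 (equivalently, work directly with expenditure since P cancels).
Midpoint %ΔQ = (10459.93 − 9477.62)/9968.78 = 0.09854; midpoint %ΔI = (32590 − 30500)/31545 = 0.06625.
η = 0.09854 / 0.06625 = 1.487.
η > 1 ⇒ luxury.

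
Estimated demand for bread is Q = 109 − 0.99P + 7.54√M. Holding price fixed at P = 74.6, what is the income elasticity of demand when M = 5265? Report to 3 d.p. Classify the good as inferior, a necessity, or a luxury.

0.470 (necessity)

At P = 74.6, M = 5265: Q = 582.251.
Holding P constant, ∂Q/∂M = 7.54/(2√M) = 0.0519568.
η_M = (∂Q/∂M)·(M/Q) = 0.0519568 × (5265/582.251) = 0.470.
Since 0 < η < 1, this is a necessity.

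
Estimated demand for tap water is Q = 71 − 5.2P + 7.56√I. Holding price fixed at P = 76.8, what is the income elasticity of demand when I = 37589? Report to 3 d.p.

At P = 76.8, I = 37589: Q = 1137.364.
Holding P constant, ∂Q/∂I = 7.56/(2√I) = 0.0194967.
η_I = (∂Q/∂I)·(I/Q) = 0.0194967 × (37589/1137.364) = 0.644.

0.644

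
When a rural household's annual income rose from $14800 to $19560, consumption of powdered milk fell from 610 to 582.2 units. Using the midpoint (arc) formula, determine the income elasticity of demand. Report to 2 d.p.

-0.17

ΔQ = 582.2 − 610 = -27.8; midpoint Q̄ = (610 + 582.2)/2 = 596.1.
ΔI = 19560 − 14800 = 4760; midpoint Ī = (14800 + 19560)/2 = 17180.
η = (ΔQ/Q̄) ÷ (ΔI/Ī) = (-27.8/596.1) ÷ (4760/17180) = -0.17.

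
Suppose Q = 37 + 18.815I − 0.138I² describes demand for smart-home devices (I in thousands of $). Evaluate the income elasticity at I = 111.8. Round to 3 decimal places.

-3.239

At I = 111.8: Q = 415.6219.
dQ/dI = 18.815 − 0.276I = -12.04180.
η = (dQ/dI)·(I/Q) = -12.04180 × (111.8/415.6219) = -3.239.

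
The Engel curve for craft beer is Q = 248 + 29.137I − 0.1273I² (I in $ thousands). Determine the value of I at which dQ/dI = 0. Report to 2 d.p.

dQ/dI = 29.137 − 0.2546I.
The good is inferior where dQ/dI < 0. Setting dQ/dI = 0 gives I = 29.137 / 0.2546 = 114.44.

114.44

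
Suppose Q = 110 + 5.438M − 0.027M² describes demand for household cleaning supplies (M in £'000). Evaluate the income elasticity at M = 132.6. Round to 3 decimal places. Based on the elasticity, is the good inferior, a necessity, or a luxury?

-0.641 (inferior good)

At M = 132.6: Q = 356.3443.
dQ/dM = 5.438 − 0.054M = -1.72240.
η = (dQ/dM)·(M/Q) = -1.72240 × (132.6/356.3443) = -0.641.
η < 0 ⇒ inferior good.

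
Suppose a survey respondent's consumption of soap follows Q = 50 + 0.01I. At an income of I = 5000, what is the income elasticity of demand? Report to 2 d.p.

At I = 5000: Q = 100.000.
dQ/dI = 0.01.
η = (dQ/dI)·(I/Q) = 0.01 × (5000/100.000) = 0.50.

0.50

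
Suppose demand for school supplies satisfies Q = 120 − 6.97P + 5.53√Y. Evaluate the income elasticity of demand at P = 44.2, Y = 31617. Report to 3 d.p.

0.618

At P = 44.2, Y = 31617: Q = 795.225.
Holding P constant, ∂Q/∂Y = 5.53/(2√Y) = 0.0155502.
η_Y = (∂Q/∂Y)·(Y/Q) = 0.0155502 × (31617/795.225) = 0.618.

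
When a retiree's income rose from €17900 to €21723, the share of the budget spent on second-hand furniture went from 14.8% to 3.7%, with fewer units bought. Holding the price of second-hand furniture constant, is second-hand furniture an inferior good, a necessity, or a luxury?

inferior good

Quantity demanded falls as income rises, so η < 0.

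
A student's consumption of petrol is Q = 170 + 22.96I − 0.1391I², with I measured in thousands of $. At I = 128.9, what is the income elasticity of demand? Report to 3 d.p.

-2.032

At I = 128.9: Q = 818.3683.
dQ/dI = 22.96 − 0.2782I = -12.89998.
η = (dQ/dI)·(I/Q) = -12.89998 × (128.9/818.3683) = -2.032.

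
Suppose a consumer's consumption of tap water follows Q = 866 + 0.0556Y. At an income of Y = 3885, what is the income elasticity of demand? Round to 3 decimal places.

0.200

At Y = 3885: Q = 1082.006.
dQ/dY = 0.0556.
η = (dQ/dY)·(Y/Q) = 0.0556 × (3885/1082.006) = 0.200.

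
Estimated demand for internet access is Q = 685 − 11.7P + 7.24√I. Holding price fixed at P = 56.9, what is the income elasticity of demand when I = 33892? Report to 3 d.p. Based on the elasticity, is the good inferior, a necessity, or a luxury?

0.493 (necessity)

At P = 56.9, I = 33892: Q = 1352.138.
Holding P constant, ∂Q/∂I = 7.24/(2√I) = 0.0196635.
η_I = (∂Q/∂I)·(I/Q) = 0.0196635 × (33892/1352.138) = 0.493.
Since 0 < η < 1, this is a necessity.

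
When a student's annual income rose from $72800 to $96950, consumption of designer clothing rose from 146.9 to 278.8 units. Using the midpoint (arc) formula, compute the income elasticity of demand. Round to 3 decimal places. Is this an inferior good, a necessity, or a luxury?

2.178 (luxury)

ΔQ = 278.8 − 146.9 = 131.9; midpoint Q̄ = (146.9 + 278.8)/2 = 212.85.
ΔI = 96950 − 72800 = 24150; midpoint Ī = (72800 + 96950)/2 = 84875.
η = (ΔQ/Q̄) ÷ (ΔI/Ī) = (131.9/212.85) ÷ (24150/84875) = 2.178.
η > 1 ⇒ luxury.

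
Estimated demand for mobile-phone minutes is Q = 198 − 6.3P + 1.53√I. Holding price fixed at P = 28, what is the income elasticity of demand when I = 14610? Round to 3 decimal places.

At P = 28, I = 14610: Q = 206.534.
Holding P constant, ∂Q/∂I = 1.53/(2√I) = 0.00632902.
η_I = (∂Q/∂I)·(I/Q) = 0.00632902 × (14610/206.534) = 0.448.

0.448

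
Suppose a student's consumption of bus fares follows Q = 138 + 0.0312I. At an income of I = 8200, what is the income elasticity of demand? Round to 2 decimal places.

At I = 8200: Q = 393.840.
dQ/dI = 0.0312.
η = (dQ/dI)·(I/Q) = 0.0312 × (8200/393.840) = 0.65.

0.65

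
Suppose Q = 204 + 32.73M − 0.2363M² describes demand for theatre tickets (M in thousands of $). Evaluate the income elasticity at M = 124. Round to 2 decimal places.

-5.10

At M = 124: Q = 629.1712.
dQ/dM = 32.73 − 0.4726M = -25.87240.
η = (dQ/dM)·(M/Q) = -25.87240 × (124/629.1712) = -5.10.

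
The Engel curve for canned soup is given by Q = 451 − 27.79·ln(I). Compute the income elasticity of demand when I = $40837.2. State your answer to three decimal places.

At I = 40837.2: Q = 155.944.
dQ/dI = -27.79/I = -0.000680507 at this income.
η = (dQ/dI)·(I/Q) = -0.000680507 × (40837.2/155.944) = -0.178.

-0.178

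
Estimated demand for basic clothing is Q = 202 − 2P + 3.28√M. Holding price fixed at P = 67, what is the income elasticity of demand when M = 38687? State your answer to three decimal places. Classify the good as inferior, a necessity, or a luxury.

0.452 (necessity)

At P = 67, M = 38687: Q = 713.144.
Holding P constant, ∂Q/∂M = 3.28/(2√M) = 0.00833799.
η_M = (∂Q/∂M)·(M/Q) = 0.00833799 × (38687/713.144) = 0.452.
Since 0 < η < 1, this is a necessity.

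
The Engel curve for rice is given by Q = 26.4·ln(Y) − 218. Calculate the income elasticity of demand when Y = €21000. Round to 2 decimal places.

0.59

At Y = 21000: Q = 44.740.
dQ/dY = 26.4/Y = 0.00125714 at this income.
η = (dQ/dY)·(Y/Q) = 0.00125714 × (21000/44.740) = 0.59.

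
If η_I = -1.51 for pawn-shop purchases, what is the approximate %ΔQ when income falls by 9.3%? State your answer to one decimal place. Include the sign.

14.0%

%ΔQ ≈ η × %ΔI = -1.51 × (-9.3%) = 14.0%.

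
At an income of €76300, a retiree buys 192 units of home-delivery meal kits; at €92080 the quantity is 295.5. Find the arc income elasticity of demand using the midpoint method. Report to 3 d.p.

2.265

ΔQ = 295.5 − 192 = 103.5; midpoint Q̄ = (192 + 295.5)/2 = 243.75.
ΔI = 92080 − 76300 = 15780; midpoint Ī = (76300 + 92080)/2 = 84190.
η = (ΔQ/Q̄) ÷ (ΔI/Ī) = (103.5/243.75) ÷ (15780/84190) = 2.265.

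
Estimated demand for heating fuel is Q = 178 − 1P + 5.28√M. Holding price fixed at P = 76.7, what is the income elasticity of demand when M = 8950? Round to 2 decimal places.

At P = 76.7, M = 8950: Q = 600.811.
Holding P constant, ∂Q/∂M = 5.28/(2√M) = 0.0279057.
η_M = (∂Q/∂M)·(M/Q) = 0.0279057 × (8950/600.811) = 0.42.

0.42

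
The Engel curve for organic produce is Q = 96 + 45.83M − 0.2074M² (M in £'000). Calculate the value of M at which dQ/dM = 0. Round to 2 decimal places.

dQ/dM = 45.83 − 0.4148M.
The good is inferior where dQ/dM < 0. Setting dQ/dM = 0 gives M = 45.83 / 0.4148 = 110.49.

110.49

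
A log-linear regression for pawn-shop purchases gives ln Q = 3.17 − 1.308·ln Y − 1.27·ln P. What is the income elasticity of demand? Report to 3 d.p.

-1.308

In a log-linear demand, the coefficient on ln Y is the income elasticity.
So η = -1.308.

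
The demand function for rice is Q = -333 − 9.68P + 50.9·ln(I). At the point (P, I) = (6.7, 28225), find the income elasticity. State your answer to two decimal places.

At P = 6.7, I = 28225: Q = 123.765.
Holding P constant, ∂Q/∂I = 50.9/I = 0.00180337.
η_I = (∂Q/∂I)·(I/Q) = 0.00180337 × (28225/123.765) = 0.41.

0.41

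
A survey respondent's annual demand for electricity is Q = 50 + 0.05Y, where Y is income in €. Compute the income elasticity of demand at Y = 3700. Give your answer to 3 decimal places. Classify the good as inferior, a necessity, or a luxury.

At Y = 3700: Q = 235.000.
dQ/dY = 0.05.
η = (dQ/dY)·(Y/Q) = 0.05 × (3700/235.000) = 0.787.
Since 0 < η < 1, the good is a necessity.

0.787 (necessity)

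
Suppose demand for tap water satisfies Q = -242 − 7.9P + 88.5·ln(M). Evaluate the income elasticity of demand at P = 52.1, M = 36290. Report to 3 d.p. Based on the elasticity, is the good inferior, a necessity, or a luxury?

At P = 52.1, M = 36290: Q = 275.598.
Holding P constant, ∂Q/∂M = 88.5/M = 0.00243869.
η_M = (∂Q/∂M)·(M/Q) = 0.00243869 × (36290/275.598) = 0.321.
Since 0 < η < 1, this is a necessity.

0.321 (necessity)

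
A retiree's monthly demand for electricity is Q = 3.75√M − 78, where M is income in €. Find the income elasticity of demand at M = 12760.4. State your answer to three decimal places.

At M = 12760.4: Q = 345.607.
dQ/dM = 3.75/(2√M) = 0.0165985 at this income.
η = (dQ/dM)·(M/Q) = 0.0165985 × (12760.4/345.607) = 0.613.

0.613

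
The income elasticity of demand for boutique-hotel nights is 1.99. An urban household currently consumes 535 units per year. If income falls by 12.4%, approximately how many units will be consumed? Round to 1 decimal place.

%ΔQ ≈ η × %ΔI = 1.99 × (-12.4%) = -24.676%.
New Q ≈ 535 × (1 − 0.24676) = 403.0.

403.0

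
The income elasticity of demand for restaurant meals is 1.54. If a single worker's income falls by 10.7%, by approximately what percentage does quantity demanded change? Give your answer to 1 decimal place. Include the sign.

%ΔQ ≈ η × %ΔI = 1.54 × (-10.7%) = -16.5%.

-16.5%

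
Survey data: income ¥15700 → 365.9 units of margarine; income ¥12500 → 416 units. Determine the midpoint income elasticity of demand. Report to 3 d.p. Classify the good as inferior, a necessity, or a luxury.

ΔQ = 416 − 365.9 = 50.1; midpoint Q̄ = (365.9 + 416)/2 = 390.95.
ΔI = 12500 − 15700 = -3200; midpoint Ī = (15700 + 12500)/2 = 14100.
η = (ΔQ/Q̄) ÷ (ΔI/Ī) = (50.1/390.95) ÷ (-3200/14100) = -0.565.
η < 0 ⇒ inferior good.

-0.565 (inferior good)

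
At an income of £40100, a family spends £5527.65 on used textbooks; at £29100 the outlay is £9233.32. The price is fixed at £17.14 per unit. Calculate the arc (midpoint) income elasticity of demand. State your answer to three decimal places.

With a constant price, Q₁ = 5527.65/17.14 = 322.500 and Q₂ = 9233.32/17.14 = 538.700 (equivalently, work directly with expenditure since P cancels).
Midpoint %ΔQ = (9233.32 − 5527.65)/7380.49 = 0.50209; midpoint %ΔI = (29100 − 40100)/34600 = -0.31792.
η = 0.50209 / -0.31792 = -1.579.

-1.579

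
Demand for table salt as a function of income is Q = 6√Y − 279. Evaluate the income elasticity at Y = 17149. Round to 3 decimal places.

0.775

At Y = 17149: Q = 506.725.
dQ/dY = 6/(2√Y) = 0.0229088 at this income.
η = (dQ/dY)·(Y/Q) = 0.0229088 × (17149/506.725) = 0.775.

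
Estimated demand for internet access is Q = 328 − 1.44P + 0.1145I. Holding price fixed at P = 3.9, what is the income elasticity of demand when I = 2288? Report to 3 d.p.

At P = 3.9, I = 2288: Q = 584.360.
Holding P constant, ∂Q/∂I = 0.1145.
η_I = (∂Q/∂I)·(I/Q) = 0.1145 × (2288/584.360) = 0.448.

0.448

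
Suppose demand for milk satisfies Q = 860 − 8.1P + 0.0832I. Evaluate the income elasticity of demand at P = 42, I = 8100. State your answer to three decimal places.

0.565

At P = 42, I = 8100: Q = 1193.720.
Holding P constant, ∂Q/∂I = 0.0832.
η_I = (∂Q/∂I)·(I/Q) = 0.0832 × (8100/1193.720) = 0.565.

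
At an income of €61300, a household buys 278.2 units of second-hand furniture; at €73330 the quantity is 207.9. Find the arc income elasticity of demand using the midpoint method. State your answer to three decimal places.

-1.618

ΔQ = 207.9 − 278.2 = -70.3; midpoint Q̄ = (278.2 + 207.9)/2 = 243.05.
ΔI = 73330 − 61300 = 12030; midpoint Ī = (61300 + 73330)/2 = 67315.
η = (ΔQ/Q̄) ÷ (ΔI/Ī) = (-70.3/243.05) ÷ (12030/67315) = -1.618.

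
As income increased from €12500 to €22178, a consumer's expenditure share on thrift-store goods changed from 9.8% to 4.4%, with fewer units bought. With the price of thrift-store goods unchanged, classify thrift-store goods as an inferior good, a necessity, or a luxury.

Quantity demanded falls as income rises, so η < 0.

inferior good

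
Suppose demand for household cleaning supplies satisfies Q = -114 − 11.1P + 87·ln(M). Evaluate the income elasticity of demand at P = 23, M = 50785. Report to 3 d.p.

0.152

At P = 23, M = 50785: Q = 573.376.
Holding P constant, ∂Q/∂M = 87/M = 0.0017131.
η_M = (∂Q/∂M)·(M/Q) = 0.0017131 × (50785/573.376) = 0.152.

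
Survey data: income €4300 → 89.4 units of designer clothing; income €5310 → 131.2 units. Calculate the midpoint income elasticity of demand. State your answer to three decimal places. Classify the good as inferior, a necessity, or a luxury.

ΔQ = 131.2 − 89.4 = 41.8; midpoint Q̄ = (89.4 + 131.2)/2 = 110.3.
ΔI = 5310 − 4300 = 1010; midpoint Ī = (4300 + 5310)/2 = 4805.
η = (ΔQ/Q̄) ÷ (ΔI/Ī) = (41.8/110.3) ÷ (1010/4805) = 1.803.
η > 1 ⇒ luxury.

1.803 (luxury)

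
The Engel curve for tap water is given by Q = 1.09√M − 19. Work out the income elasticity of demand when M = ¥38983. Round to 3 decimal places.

At M = 38983: Q = 196.211.
dQ/dM = 1.09/(2√M) = 0.00276032 at this income.
η = (dQ/dM)·(M/Q) = 0.00276032 × (38983/196.211) = 0.548.

0.548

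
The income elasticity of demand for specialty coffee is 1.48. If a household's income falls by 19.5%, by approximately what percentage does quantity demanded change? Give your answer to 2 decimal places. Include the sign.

-28.86%

%ΔQ ≈ η × %ΔI = 1.48 × (-19.5%) = -28.86%.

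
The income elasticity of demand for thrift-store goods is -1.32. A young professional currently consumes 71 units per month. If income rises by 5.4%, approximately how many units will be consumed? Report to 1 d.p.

65.9

%ΔQ ≈ η × %ΔI = -1.32 × 5.4% = -7.128%.
New Q ≈ 71 × (1 − 0.07128) = 65.9.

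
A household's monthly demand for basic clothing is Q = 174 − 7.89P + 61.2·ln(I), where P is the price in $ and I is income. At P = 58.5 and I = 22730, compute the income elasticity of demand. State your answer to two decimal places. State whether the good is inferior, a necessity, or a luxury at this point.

0.19 (necessity)

At P = 58.5, I = 22730: Q = 326.359.
Holding P constant, ∂Q/∂I = 61.2/I = 0.00269248.
η_I = (∂Q/∂I)·(I/Q) = 0.00269248 × (22730/326.359) = 0.19.
Since 0 < η < 1, this is a necessity.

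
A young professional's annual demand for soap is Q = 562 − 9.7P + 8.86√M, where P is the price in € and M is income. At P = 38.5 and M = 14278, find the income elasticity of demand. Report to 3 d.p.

At P = 38.5, M = 14278: Q = 1247.237.
Holding P constant, ∂Q/∂M = 8.86/(2√M) = 0.0370741.
η_M = (∂Q/∂M)·(M/Q) = 0.0370741 × (14278/1247.237) = 0.424.

0.424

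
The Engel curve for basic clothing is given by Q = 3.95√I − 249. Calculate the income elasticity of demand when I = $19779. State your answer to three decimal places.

At I = 19779: Q = 306.519.
dQ/dI = 3.95/(2√I) = 0.0140432 at this income.
η = (dQ/dI)·(I/Q) = 0.0140432 × (19779/306.519) = 0.906.

0.906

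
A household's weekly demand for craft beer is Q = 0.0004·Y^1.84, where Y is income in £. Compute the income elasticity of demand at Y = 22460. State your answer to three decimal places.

1.840

For Q = A·Y^β the income elasticity is constant and equal to β.
Here β = 1.84, so η = 1.840.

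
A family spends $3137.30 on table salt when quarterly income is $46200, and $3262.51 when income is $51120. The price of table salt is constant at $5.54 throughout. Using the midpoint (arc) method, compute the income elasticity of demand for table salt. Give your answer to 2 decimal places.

With a constant price, Q₁ = 3137.30/5.54 = 566.300 and Q₂ = 3262.51/5.54 = 588.901 (equivalently, work directly with expenditure since P cancels).
Midpoint %ΔQ = (3262.51 − 3137.30)/3199.91 = 0.03913; midpoint %ΔI = (51120 − 46200)/48660 = 0.10111.
η = 0.03913 / 0.10111 = 0.39.

0.39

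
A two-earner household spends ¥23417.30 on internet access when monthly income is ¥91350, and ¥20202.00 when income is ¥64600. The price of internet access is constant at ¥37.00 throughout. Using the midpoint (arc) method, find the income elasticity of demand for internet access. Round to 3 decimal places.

With a constant price, Q₁ = 23417.30/37.00 = 632.900 and Q₂ = 20202.00/37.00 = 546.000 (equivalently, work directly with expenditure since P cancels).
Midpoint %ΔQ = (20202.00 − 23417.30)/21809.65 = -0.14743; midpoint %ΔI = (64600 − 91350)/77975 = -0.34306.
η = -0.14743 / -0.34306 = 0.430.

0.430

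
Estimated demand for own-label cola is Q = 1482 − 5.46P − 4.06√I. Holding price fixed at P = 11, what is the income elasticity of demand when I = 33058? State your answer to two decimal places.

At P = 11, I = 33058: Q = 683.757.
Holding P constant, ∂Q/∂I = -4.06/(2√I) = -0.011165.
η_I = (∂Q/∂I)·(I/Q) = -0.011165 × (33058/683.757) = -0.54.

-0.54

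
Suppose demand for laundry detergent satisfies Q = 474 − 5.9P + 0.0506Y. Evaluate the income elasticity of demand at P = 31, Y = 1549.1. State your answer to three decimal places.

At P = 31, Y = 1549.1: Q = 369.484.
Holding P constant, ∂Q/∂Y = 0.0506.
η_Y = (∂Q/∂Y)·(Y/Q) = 0.0506 × (1549.1/369.484) = 0.212.

0.212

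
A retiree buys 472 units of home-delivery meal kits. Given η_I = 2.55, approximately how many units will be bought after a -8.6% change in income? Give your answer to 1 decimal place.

368.5

%ΔQ ≈ η × %ΔI = 2.55 × (-8.6%) = -21.93%.
New Q ≈ 472 × (1 − 0.2193) = 368.5.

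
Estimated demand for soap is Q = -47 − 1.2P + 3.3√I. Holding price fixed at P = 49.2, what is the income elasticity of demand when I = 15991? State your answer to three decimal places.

At P = 49.2, I = 15991: Q = 311.263.
Holding P constant, ∂Q/∂I = 3.3/(2√I) = 0.0130481.
η_I = (∂Q/∂I)·(I/Q) = 0.0130481 × (15991/311.263) = 0.670.

0.670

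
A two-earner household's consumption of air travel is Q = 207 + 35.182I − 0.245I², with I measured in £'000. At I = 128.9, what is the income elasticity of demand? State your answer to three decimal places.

-5.373

At I = 128.9: Q = 671.2334.
dQ/dI = 35.182 − 0.49I = -27.97900.
η = (dQ/dI)·(I/Q) = -27.97900 × (128.9/671.2334) = -5.373.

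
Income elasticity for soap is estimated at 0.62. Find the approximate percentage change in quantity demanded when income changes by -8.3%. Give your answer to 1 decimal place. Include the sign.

%ΔQ ≈ η × %ΔI = 0.62 × (-8.3%) = -5.1%.

-5.1%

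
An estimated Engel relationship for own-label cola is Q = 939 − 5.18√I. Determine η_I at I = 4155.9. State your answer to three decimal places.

At I = 4155.9: Q = 605.065.
dQ/dI = -5.18/(2√I) = -0.040176 at this income.
η = (dQ/dI)·(I/Q) = -0.040176 × (4155.9/605.065) = -0.276.

-0.276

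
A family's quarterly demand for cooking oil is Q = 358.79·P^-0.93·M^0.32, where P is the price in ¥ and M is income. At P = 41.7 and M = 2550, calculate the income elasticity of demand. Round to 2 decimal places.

For a multiplicative demand Q = A·P^α·M^β, the income elasticity is β everywhere.
Here β = 0.32, so η = 0.32.

0.32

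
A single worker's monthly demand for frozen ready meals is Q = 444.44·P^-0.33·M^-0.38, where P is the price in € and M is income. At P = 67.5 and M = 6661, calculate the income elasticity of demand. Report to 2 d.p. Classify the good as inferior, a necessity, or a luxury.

-0.38 (inferior good)

For a multiplicative demand Q = A·P^α·M^β, the income elasticity is β everywhere.
Here β = -0.38, so η = -0.38.
Since η < 0, this is an inferior good.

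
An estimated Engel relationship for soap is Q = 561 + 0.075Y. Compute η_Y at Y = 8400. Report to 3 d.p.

0.529

At Y = 8400: Q = 1191.000.
dQ/dY = 0.075.
η = (dQ/dY)·(Y/Q) = 0.075 × (8400/1191.000) = 0.529.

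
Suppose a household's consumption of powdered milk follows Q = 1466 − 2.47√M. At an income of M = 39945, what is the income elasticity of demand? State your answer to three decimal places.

At M = 39945: Q = 972.340.
dQ/dM = -2.47/(2√M) = -0.00617925 at this income.
η = (dQ/dM)·(M/Q) = -0.00617925 × (39945/972.340) = -0.254.

-0.254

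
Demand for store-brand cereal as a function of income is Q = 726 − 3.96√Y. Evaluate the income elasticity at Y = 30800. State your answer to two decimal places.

-11.20

At Y = 30800: Q = 31.023.
dQ/dY = -3.96/(2√Y) = -0.0112821 at this income.
η = (dQ/dY)·(Y/Q) = -0.0112821 × (30800/31.023) = -11.20.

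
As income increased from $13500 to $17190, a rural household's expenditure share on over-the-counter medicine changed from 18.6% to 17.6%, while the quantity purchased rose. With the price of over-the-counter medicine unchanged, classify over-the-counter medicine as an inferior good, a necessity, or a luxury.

necessity

Quantity rises but the budget share falls as income rises, so 0 < η < 1.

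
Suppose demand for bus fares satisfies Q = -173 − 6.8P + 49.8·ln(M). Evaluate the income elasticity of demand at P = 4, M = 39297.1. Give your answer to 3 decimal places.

At P = 4, M = 39297.1: Q = 326.630.
Holding P constant, ∂Q/∂M = 49.8/M = 0.00126727.
η_M = (∂Q/∂M)·(M/Q) = 0.00126727 × (39297.1/326.630) = 0.152.

0.152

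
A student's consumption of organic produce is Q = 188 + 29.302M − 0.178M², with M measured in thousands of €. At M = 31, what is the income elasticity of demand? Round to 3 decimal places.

At M = 31: Q = 925.3040.
dQ/dM = 29.302 − 0.356M = 18.26600.
η = (dQ/dM)·(M/Q) = 18.26600 × (31/925.3040) = 0.612.

0.612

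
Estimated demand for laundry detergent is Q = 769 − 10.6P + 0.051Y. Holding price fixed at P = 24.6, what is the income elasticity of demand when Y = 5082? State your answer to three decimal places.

At P = 24.6, Y = 5082: Q = 767.422.
Holding P constant, ∂Q/∂Y = 0.051.
η_Y = (∂Q/∂Y)·(Y/Q) = 0.051 × (5082/767.422) = 0.338.

0.338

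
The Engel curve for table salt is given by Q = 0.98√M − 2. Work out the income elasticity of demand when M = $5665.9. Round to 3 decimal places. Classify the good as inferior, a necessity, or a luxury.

At M = 5665.9: Q = 71.767.
dQ/dM = 0.98/(2√M) = 0.00650971 at this income.
η = (dQ/dM)·(M/Q) = 0.00650971 × (5665.9/71.767) = 0.514.
Since 0 < η < 1, the good is a necessity.

0.514 (necessity)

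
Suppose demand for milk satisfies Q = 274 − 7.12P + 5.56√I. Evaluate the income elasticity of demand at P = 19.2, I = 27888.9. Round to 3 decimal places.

At P = 19.2, I = 27888.9: Q = 1065.814.
Holding P constant, ∂Q/∂I = 5.56/(2√I) = 0.0166467.
η_I = (∂Q/∂I)·(I/Q) = 0.0166467 × (27888.9/1065.814) = 0.436.

0.436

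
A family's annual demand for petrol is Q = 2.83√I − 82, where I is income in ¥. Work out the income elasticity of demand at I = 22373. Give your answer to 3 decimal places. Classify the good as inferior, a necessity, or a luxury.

0.620 (necessity)

At I = 22373: Q = 341.300.
dQ/dI = 2.83/(2√I) = 0.00946007 at this income.
η = (dQ/dI)·(I/Q) = 0.00946007 × (22373/341.300) = 0.620.
Since 0 < η < 1, the good is a necessity.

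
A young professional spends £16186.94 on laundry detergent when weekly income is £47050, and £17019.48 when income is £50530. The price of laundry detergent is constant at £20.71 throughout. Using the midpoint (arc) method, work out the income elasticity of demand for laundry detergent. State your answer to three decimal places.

0.703

With a constant price, Q₁ = 16186.94/20.71 = 781.600 and Q₂ = 17019.48/20.71 = 821.800 (equivalently, work directly with expenditure since P cancels).
Midpoint %ΔQ = (17019.48 − 16186.94)/16603.21 = 0.05014; midpoint %ΔI = (50530 − 47050)/48790 = 0.07133.
η = 0.05014 / 0.07133 = 0.703.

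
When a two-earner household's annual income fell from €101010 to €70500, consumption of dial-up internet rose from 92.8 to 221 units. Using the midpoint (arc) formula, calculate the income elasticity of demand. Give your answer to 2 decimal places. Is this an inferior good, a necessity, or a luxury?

ΔQ = 221 − 92.8 = 128.2; midpoint Q̄ = (92.8 + 221)/2 = 156.9.
ΔI = 70500 − 101010 = -30510; midpoint Ī = (101010 + 70500)/2 = 85755.
η = (ΔQ/Q̄) ÷ (ΔI/Ī) = (128.2/156.9) ÷ (-30510/85755) = -2.30.
η < 0 ⇒ inferior good.

-2.30 (inferior good)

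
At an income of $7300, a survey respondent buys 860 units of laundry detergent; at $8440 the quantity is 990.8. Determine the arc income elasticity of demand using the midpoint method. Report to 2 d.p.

ΔQ = 990.8 − 860 = 130.8; midpoint Q̄ = (860 + 990.8)/2 = 925.4.
ΔI = 8440 − 7300 = 1140; midpoint Ī = (7300 + 8440)/2 = 7870.
η = (ΔQ/Q̄) ÷ (ΔI/Ī) = (130.8/925.4) ÷ (1140/7870) = 0.98.

0.98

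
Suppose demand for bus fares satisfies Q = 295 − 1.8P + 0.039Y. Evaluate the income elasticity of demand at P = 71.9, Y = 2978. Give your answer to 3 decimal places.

At P = 71.9, Y = 2978: Q = 281.722.
Holding P constant, ∂Q/∂Y = 0.039.
η_Y = (∂Q/∂Y)·(Y/Q) = 0.039 × (2978/281.722) = 0.412.

0.412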